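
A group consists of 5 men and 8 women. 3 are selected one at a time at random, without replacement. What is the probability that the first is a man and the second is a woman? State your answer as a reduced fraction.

Multiply the conditional probabilities at each draw: 5/13 · 8/12 = 40/156 = 10/39.

10/39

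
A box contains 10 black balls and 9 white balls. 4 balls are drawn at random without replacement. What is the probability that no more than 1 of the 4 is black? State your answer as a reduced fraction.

161/646

There are C(19,4) = 3876 ways to choose the 4.
Favorable selections (no more than 1 black): C(10,0)·C(9,4) + C(10,1)·C(9,3) = 126 + 840 = 966.
Probability = 966/3876 = 161/646.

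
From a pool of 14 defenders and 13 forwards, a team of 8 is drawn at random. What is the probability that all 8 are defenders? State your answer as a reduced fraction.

7/5175

There are C(27,8) = 2220075 possible selections.
Selections with all defenders: C(14,8) = 3003.
Probability = 3003/2220075 = 7/5175.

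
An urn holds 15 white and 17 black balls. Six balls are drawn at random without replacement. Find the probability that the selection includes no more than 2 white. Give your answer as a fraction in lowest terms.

6341/16182

Total selections: C(32,6) = 906192.
Favorable selections (no more than 2 white): C(15,0)·C(17,6) + C(15,1)·C(17,5) + C(15,2)·C(17,4) = 12376 + 92820 + 249900 = 355096.
Probability = 355096/906192 = 6341/16182.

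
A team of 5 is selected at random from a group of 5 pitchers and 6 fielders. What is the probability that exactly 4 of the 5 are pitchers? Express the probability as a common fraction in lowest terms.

Total number of selections: C(11,5) = 462.
Selections with exactly 4 pitchers: choose 4 of the 5 pitchers and 1 of the 6 fielders, C(5,4)·C(6,1) = 5·6 = 30.
Probability = 30/462 = 5/77.

5/77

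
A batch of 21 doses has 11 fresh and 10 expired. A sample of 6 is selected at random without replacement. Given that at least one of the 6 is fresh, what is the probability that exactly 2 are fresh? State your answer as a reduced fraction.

25/117

Work in counts. Selections with at least one fresh: C(21,6) − C(10,6) = 54264 − 210 = 54054.
Of those, selections where exactly 2 are fresh: C(11,2)·C(10,4) = 55·210 = 11550.
Conditional probability = 11550/54054 = 25/117.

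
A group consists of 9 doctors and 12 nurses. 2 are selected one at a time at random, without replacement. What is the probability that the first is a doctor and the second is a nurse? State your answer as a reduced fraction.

Multiply the conditional probabilities at each draw: 9/21 · 12/20 = 108/420 = 9/35.

9/35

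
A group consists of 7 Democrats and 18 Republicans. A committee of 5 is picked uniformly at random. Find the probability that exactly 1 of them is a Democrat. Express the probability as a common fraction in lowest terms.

Total number of selections: C(25,5) = 53130.
Selections with exactly 1 Democrat: choose 1 of the 7 Democrats and 4 of the 18 Republicans, C(7,1)·C(18,4) = 7·3060 = 21420.
Probability = 21420/53130 = 102/253.

102/253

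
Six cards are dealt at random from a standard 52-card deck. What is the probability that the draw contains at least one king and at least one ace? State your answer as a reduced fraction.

718637/5089630

There are C(52,6) = 20358520 possible draws.
By inclusion-exclusion on the complements, draws missing all kings or all aces: C(48,6) + C(48,6) − C(44,6) = 12271512 + 12271512 − 7059052 = 17483972.
So draws with at least one of each: 20358520 − 17483972 = 2874548, probability 2874548/20358520 = 718637/5089630.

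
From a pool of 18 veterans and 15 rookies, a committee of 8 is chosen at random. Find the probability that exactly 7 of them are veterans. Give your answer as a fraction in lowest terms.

340/9889

Total number of selections: C(33,8) = 13884156.
Selections with exactly 7 veterans: choose 7 of the 18 veterans and 1 of the 15 rookies, C(18,7)·C(15,1) = 31824·15 = 477360.
Probability = 477360/13884156 = 340/9889.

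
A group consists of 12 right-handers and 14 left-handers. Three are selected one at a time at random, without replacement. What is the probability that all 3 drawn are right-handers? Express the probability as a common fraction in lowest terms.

11/130

Multiply the conditional probabilities at each draw: 12/26 · 11/25 · 10/24 = 1320/15600 = 11/130.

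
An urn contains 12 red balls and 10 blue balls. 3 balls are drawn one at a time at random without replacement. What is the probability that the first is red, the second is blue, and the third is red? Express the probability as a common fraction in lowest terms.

1/7

Multiply the conditional probabilities at each draw: 12/22 · 10/21 · 11/20 = 1320/9240 = 1/7.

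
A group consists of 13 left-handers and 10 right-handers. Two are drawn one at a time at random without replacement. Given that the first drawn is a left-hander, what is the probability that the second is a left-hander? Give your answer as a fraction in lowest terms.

After removing one left-hander, 22 remain: 12 left-handers and 10 right-handers.
So the probability the next is a left-hander is 12/22 = 6/11.

6/11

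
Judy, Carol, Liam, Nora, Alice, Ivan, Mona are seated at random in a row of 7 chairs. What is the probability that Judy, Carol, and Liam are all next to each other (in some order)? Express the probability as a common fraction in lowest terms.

There are 7! = 5040 arrangements.
Treat the three as one block: 5! placements × 3! orders within the block = 120·6 = 720.
Probability = 720/5040 = 1/7.

1/7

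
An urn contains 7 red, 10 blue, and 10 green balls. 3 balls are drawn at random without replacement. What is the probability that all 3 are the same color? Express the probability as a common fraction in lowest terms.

There are C(27,3) = 2925 ways to draw 3 balls.
All same color: C(7,3) + C(10,3) + C(10,3) = 35 + 120 + 120 = 275.
Probability = 275/2925 = 11/117.

11/117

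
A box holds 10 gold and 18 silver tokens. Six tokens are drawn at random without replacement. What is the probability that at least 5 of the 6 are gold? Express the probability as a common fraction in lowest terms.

113/8970

Total selections: C(28,6) = 376740.
Favorable selections (at least 5 gold): C(10,5)·C(18,1) + C(10,6)·C(18,0) = 4536 + 210 = 4746.
Probability = 4746/376740 = 113/8970.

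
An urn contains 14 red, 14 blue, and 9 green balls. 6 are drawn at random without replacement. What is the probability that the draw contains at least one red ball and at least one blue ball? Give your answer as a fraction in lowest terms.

50547/55352

There are C(37,6) = 2324784 possible draws.
By inclusion-exclusion on the complements, draws missing all red or all blue: C(23,6) + C(23,6) − C(9,6) = 100947 + 100947 − 84 = 201810.
So draws with at least one of each: 2324784 − 201810 = 2122974, probability 2122974/2324784 = 50547/55352.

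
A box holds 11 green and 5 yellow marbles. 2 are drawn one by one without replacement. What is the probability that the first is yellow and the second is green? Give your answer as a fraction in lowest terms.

Multiply the conditional probabilities at each draw: 5/16 · 11/15 = 55/240 = 11/48.

11/48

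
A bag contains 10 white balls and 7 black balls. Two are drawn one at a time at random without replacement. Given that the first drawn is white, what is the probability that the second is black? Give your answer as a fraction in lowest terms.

After removing one white, 16 remain: 9 white and 7 black.
So the probability the next is black is 7/16.

7/16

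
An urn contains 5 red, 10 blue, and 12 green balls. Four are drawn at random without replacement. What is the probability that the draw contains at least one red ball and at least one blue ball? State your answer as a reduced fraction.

There are C(27,4) = 17550 possible draws.
By inclusion-exclusion on the complements, draws missing all red or all blue: C(22,4) + C(17,4) − C(12,4) = 7315 + 2380 − 495 = 9200.
So draws with at least one of each: 17550 − 9200 = 8350, probability 8350/17550 = 167/351.

167/351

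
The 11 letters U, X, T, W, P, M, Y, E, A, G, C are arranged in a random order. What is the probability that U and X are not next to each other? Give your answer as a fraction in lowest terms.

9/11

There are 11! = 39916800 arrangements.
Arrangements with U and X adjacent: 2·10! = 7257600.
So not adjacent: 39916800 − 7257600 = 32659200, probability 32659200/39916800 = 9/11.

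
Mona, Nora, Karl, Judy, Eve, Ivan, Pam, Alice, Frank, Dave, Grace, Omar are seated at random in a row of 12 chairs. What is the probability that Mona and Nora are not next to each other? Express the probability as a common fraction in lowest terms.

5/6

There are 12! = 479001600 arrangements.
Arrangements with Mona and Nora adjacent: 2·11! = 79833600.
So not adjacent: 479001600 − 79833600 = 399168000, probability 399168000/479001600 = 5/6.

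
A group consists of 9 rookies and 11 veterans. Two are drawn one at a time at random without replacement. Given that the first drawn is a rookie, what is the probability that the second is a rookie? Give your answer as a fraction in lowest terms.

8/19

After removing one rookie, 19 remain: 8 rookies and 11 veterans.
So the probability the next is a rookie is 8/19.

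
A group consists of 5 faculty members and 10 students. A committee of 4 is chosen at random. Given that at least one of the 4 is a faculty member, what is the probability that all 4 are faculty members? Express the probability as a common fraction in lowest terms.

1/231

Work in counts. Selections with at least one faculty member: C(15,4) − C(10,4) = 1365 − 210 = 1155.
Of those, selections where all 4 are faculty members: C(5,4) = 5.
Conditional probability = 5/1155 = 1/231.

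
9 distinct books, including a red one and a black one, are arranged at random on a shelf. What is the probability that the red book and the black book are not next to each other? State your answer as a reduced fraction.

There are 9! = 362880 arrangements.
Arrangements with the red book and the black book adjacent: 2·8! = 80640.
So not adjacent: 362880 − 80640 = 282240, probability 282240/362880 = 7/9.

7/9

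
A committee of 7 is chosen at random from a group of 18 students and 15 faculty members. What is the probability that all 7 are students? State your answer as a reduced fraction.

221/29667

There are C(33,7) = 4272048 possible selections.
Selections with all students: C(18,7) = 31824.
Probability = 31824/4272048 = 221/29667.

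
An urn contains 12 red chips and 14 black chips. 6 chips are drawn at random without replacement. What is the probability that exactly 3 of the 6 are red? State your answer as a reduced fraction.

8/23

There are C(26,6) = 230230 ways to choose 6 from 26.
Selections with exactly 3 red: choose 3 of the 12 red and 3 of the 14 black, C(12,3)·C(14,3) = 220·364 = 80080.
Probability = 80080/230230 = 8/23.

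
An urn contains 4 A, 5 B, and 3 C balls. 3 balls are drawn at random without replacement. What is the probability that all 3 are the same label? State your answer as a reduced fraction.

3/44

There are C(12,3) = 220 ways to draw 3 balls.
All same label: C(4,3) + C(5,3) + C(3,3) = 4 + 10 + 1 = 15.
Probability = 15/220 = 3/44.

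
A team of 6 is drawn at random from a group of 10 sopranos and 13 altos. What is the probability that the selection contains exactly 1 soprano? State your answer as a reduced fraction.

Total number of selections: C(23,6) = 100947.
Selections with exactly 1 soprano: choose 1 of the 10 sopranos and 5 of the 13 altos, C(10,1)·C(13,5) = 10·1287 = 12870.
Probability = 12870/100947 = 390/3059.

390/3059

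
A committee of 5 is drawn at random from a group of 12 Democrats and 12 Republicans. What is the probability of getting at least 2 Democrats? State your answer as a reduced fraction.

271/322

Total selections: C(24,5) = 42504.
Favorable selections (at least 2 Democrats): C(12,2)·C(12,3) + C(12,3)·C(12,2) + C(12,4)·C(12,1) + C(12,5)·C(12,0) = 14520 + 14520 + 5940 + 792 = 35772.
Probability = 35772/42504 = 271/322.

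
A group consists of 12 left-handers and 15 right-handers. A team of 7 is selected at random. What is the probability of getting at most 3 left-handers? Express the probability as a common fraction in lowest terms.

There are C(27,7) = 888030 ways to choose the 7.
Favorable selections (at most 3 left-handers): C(12,0)·C(15,7) + C(12,1)·C(15,6) + C(12,2)·C(15,5) + C(12,3)·C(15,4) = 6435 + 60060 + 198198 + 300300 = 564993.
Probability = 564993/888030 = 439/690.

439/690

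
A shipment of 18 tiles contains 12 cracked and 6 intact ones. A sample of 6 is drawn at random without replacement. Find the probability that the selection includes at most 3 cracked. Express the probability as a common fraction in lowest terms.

Total selections: C(18,6) = 18564.
Count the complement (more than 3 cracked): C(12,4)·C(6,2) + C(12,5)·C(6,1) + C(12,6)·C(6,0) = 7425 + 4752 + 924 = 13101.
Probability = 1 − 13101/18564 = 5463/18564 = 1821/6188.

1821/6188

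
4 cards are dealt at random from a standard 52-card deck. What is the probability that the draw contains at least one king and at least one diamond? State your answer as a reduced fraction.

52799/270725

There are C(52,4) = 270725 possible draws.
By inclusion-exclusion on the complements, draws missing all kings or all diamonds: C(48,4) + C(39,4) − C(36,4) = 194580 + 82251 − 58905 = 217926.
So draws with at least one of each: 270725 − 217926 = 52799, probability 52799/270725.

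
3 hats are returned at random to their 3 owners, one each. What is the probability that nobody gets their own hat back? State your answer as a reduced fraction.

1/3

There are 3! = 6 assignments.
By inclusion-exclusion, assignments with no fixed points: C(3,0)·3! − C(3,1)·2! + C(3,2)·1! − C(3,3)·0! = 2.
Probability = 2/6 = 1/3.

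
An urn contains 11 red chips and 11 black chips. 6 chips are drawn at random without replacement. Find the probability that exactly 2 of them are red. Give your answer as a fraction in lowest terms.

There are C(22,6) = 74613 ways to choose 6 from 22.
Selections with exactly 2 red: choose 2 of the 11 red and 4 of the 11 black, C(11,2)·C(11,4) = 55·330 = 18150.
Probability = 18150/74613 = 550/2261.

550/2261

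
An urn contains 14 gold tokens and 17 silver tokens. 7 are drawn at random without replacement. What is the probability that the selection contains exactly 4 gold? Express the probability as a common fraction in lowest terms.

10472/40455

There are C(31,7) = 2629575 ways to choose 7 from 31.
Selections with exactly 4 gold: choose 4 of the 14 gold and 3 of the 17 silver, C(14,4)·C(17,3) = 1001·680 = 680680.
Probability = 680680/2629575 = 10472/40455.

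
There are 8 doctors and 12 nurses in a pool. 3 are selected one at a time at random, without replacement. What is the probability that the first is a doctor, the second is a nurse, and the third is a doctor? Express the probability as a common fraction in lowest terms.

28/285

Multiply the conditional probabilities at each draw: 8/20 · 12/19 · 7/18 = 672/6840 = 28/285.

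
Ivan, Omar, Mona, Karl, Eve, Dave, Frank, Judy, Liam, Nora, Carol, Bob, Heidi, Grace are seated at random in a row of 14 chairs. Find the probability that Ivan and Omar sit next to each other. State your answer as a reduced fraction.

1/7

There are 14! = 87178291200 arrangements.
Treat Ivan and Omar as a block: 13! arrangements of the blocks × 2 orders within the block = 2·6227020800 = 12454041600.
Probability = 12454041600/87178291200 = 1/7.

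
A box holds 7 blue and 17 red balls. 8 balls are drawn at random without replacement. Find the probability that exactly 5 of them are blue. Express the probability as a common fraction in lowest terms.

Total number of selections: C(24,8) = 735471.
Selections with exactly 5 blue: choose 5 of the 7 blue and 3 of the 17 red, C(7,5)·C(17,3) = 21·680 = 14280.
Probability = 14280/735471 = 280/14421.

280/14421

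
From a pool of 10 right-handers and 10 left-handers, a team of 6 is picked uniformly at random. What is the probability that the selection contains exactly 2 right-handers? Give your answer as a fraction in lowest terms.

315/1292

The sample space is all 6-subsets of the 20: C(20,6) = 38760.
Selections with exactly 2 right-handers: choose 2 of the 10 right-handers and 4 of the 10 left-handers, C(10,2)·C(10,4) = 45·210 = 9450.
Probability = 9450/38760 = 315/1292.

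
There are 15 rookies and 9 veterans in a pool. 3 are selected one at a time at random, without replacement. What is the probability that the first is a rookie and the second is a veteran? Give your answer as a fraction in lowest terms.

Multiply the conditional probabilities at each draw: 15/24 · 9/23 = 135/552 = 45/184.

45/184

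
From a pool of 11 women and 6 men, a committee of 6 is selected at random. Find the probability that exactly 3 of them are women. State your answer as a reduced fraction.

Total number of selections: C(17,6) = 12376.
Selections with exactly 3 women: choose 3 of the 11 women and 3 of the 6 men, C(11,3)·C(6,3) = 165·20 = 3300.
Probability = 3300/12376 = 825/3094.

825/3094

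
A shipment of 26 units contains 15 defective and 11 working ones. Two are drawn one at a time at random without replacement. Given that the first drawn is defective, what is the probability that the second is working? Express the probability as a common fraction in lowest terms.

11/25

After removing one defective, 25 remain: 14 defective and 11 working.
So the probability the next is working is 11/25.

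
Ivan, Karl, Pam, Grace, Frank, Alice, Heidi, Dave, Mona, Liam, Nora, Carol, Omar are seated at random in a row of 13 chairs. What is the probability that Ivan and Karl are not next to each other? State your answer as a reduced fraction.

11/13

There are 13! = 6227020800 arrangements.
Arrangements with Ivan and Karl adjacent: 2·12! = 958003200.
So not adjacent: 6227020800 − 958003200 = 5269017600, probability 5269017600/6227020800 = 11/13.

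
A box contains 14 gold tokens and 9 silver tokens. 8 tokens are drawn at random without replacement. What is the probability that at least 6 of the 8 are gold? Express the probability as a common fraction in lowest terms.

Total selections: C(23,8) = 490314.
Favorable selections (at least 6 gold): C(14,6)·C(9,2) + C(14,7)·C(9,1) + C(14,8)·C(9,0) = 108108 + 30888 + 3003 = 141999.
Probability = 141999/490314 = 4303/14858.

4303/14858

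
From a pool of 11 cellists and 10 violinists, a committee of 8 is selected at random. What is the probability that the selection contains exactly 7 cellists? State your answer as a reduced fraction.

110/6783

There are C(21,8) = 203490 ways to choose 8 from 21.
Selections with exactly 7 cellists: choose 7 of the 11 cellists and 1 of the 10 violinists, C(11,7)·C(10,1) = 330·10 = 3300.
Probability = 3300/203490 = 110/6783.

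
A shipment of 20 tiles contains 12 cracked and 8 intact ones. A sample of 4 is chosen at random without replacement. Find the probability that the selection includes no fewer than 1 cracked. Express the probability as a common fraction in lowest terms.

Total selections: C(20,4) = 4845.
The complement is all 4 are intact: C(8,4) = 70.
Probability = 1 − 70/4845 = 4775/4845 = 955/969.

955/969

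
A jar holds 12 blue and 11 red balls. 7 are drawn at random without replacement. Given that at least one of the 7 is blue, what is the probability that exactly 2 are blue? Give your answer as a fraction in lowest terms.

308/2473

Work in counts. Selections with at least one blue: C(23,7) − C(11,7) = 245157 − 330 = 244827.
Of those, selections where exactly 2 are blue: C(12,2)·C(11,5) = 66·462 = 30492.
Conditional probability = 30492/244827 = 308/2473.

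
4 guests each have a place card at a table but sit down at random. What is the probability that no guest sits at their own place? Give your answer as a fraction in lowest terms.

3/8

There are 4! = 24 seatings.
By inclusion-exclusion, seatings with no fixed points: C(4,0)·4! − C(4,1)·3! + C(4,2)·2! − C(4,3)·1! + C(4,4)·0! = 9.
Probability = 9/24 = 3/8.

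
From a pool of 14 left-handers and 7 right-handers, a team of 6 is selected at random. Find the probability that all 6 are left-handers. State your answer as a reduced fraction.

143/2584

There are C(21,6) = 54264 possible selections.
Selections with all left-handers: C(14,6) = 3003.
Probability = 3003/54264 = 143/2584.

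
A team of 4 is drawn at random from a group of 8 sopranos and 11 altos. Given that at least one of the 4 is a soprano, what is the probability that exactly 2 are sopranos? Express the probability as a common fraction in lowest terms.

770/1773

Work in counts. Selections with at least one soprano: C(19,4) − C(11,4) = 3876 − 330 = 3546.
Of those, selections where exactly 2 are sopranos: C(8,2)·C(11,2) = 28·55 = 1540.
Conditional probability = 1540/3546 = 770/1773.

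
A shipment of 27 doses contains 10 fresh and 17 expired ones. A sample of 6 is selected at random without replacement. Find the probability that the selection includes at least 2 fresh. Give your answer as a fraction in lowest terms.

There are C(27,6) = 296010 ways to choose the 6.
Count the complement (fewer than 2 fresh): C(10,0)·C(17,6) + C(10,1)·C(17,5) = 12376 + 61880 = 74256.
Probability = 1 − 74256/296010 = 221754/296010 = 2843/3795.

2843/3795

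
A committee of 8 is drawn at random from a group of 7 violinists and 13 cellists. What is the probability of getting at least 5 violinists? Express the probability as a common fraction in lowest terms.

Total selections: C(20,8) = 125970.
Favorable selections (at least 5 violinists): C(7,5)·C(13,3) + C(7,6)·C(13,2) + C(7,7)·C(13,1) = 6006 + 546 + 13 = 6565.
Probability = 6565/125970 = 101/1938.

101/1938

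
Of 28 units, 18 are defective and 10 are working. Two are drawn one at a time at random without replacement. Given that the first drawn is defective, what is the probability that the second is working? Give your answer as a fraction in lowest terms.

After removing one defective, 27 remain: 17 defective and 10 working.
So the probability the next is working is 10/27.

10/27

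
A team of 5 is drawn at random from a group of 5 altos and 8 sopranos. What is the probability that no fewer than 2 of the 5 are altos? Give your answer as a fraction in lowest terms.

881/1287

Total selections: C(13,5) = 1287.
Count the complement (fewer than 2 altos): C(5,0)·C(8,5) + C(5,1)·C(8,4) = 56 + 350 = 406.
Probability = 1 − 406/1287 = 881/1287.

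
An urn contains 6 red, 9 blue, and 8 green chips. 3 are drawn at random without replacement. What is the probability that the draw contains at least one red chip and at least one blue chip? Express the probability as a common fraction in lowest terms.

There are C(23,3) = 1771 possible draws.
By inclusion-exclusion on the complements, draws missing all red or all blue: C(17,3) + C(14,3) − C(8,3) = 680 + 364 − 56 = 988.
So draws with at least one of each: 1771 − 988 = 783, probability 783/1771.

783/1771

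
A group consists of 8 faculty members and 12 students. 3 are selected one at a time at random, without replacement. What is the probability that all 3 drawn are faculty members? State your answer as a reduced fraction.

Multiply the conditional probabilities at each draw: 8/20 · 7/19 · 6/18 = 336/6840 = 14/285.

14/285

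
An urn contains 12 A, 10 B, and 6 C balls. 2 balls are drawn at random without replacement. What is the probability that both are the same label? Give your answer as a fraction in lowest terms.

1/3

There are C(28,2) = 378 ways to draw 2 balls.
All same label: C(12,2) + C(10,2) + C(6,2) = 66 + 45 + 15 = 126.
Probability = 126/378 = 1/3.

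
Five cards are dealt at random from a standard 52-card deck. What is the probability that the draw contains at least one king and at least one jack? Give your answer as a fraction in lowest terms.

6509/64974

There are C(52,5) = 2598960 possible draws.
By inclusion-exclusion on the complements, draws missing all kings or all jacks: C(48,5) + C(48,5) − C(44,5) = 1712304 + 1712304 − 1086008 = 2338600.
So draws with at least one of each: 2598960 − 2338600 = 260360, probability 260360/2598960 = 6509/64974.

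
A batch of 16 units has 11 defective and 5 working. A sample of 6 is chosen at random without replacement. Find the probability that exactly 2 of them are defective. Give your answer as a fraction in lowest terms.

25/728

Total number of selections: C(16,6) = 8008.
Selections with exactly 2 defective: choose 2 of the 11 defective and 4 of the 5 working, C(11,2)·C(5,4) = 55·5 = 275.
Probability = 275/8008 = 25/728.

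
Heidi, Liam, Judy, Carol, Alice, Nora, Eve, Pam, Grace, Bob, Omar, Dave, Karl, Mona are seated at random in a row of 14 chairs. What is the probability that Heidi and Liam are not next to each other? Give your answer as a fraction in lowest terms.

There are 14! = 87178291200 arrangements.
Arrangements with Heidi and Liam adjacent: 2·13! = 12454041600.
So not adjacent: 87178291200 − 12454041600 = 74724249600, probability 74724249600/87178291200 = 6/7.

6/7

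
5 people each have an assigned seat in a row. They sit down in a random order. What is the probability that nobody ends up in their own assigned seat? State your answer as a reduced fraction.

There are 5! = 120 seatings.
By inclusion-exclusion, seatings with no fixed points: C(5,0)·5! − C(5,1)·4! + C(5,2)·3! − C(5,3)·2! + C(5,4)·1! − C(5,5)·0! = 44.
Probability = 44/120 = 11/30.

11/30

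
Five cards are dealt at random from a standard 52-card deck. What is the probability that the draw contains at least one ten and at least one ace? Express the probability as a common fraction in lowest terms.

6509/64974

There are C(52,5) = 2598960 possible draws.
By inclusion-exclusion on the complements, draws missing all tens or all aces: C(48,5) + C(48,5) − C(44,5) = 1712304 + 1712304 − 1086008 = 2338600.
So draws with at least one of each: 2598960 − 2338600 = 260360, probability 260360/2598960 = 6509/64974.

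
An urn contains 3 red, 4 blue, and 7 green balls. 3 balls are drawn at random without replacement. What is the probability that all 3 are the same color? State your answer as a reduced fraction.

There are C(14,3) = 364 ways to draw 3 balls.
All same color: C(3,3) + C(4,3) + C(7,3) = 1 + 4 + 35 = 40.
Probability = 40/364 = 10/91.

10/91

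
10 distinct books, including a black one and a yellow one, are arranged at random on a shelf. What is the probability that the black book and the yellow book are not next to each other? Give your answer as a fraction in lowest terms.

There are 10! = 3628800 arrangements.
Arrangements with the black book and the yellow book adjacent: 2·9! = 725760.
So not adjacent: 3628800 − 725760 = 2903040, probability 2903040/3628800 = 4/5.

4/5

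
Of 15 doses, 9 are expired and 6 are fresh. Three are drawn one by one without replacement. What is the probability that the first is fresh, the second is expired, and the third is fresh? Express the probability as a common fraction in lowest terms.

Multiply the conditional probabilities at each draw: 6/15 · 9/14 · 5/13 = 270/2730 = 9/91.

9/91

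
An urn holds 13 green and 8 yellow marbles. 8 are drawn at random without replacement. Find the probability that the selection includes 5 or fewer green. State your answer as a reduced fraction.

There are C(21,8) = 203490 ways to choose the 8.
Count the complement (more than 5 green): C(13,6)·C(8,2) + C(13,7)·C(8,1) + C(13,8)·C(8,0) = 48048 + 13728 + 1287 = 63063.
Probability = 1 − 63063/203490 = 140427/203490 = 2229/3230.

2229/3230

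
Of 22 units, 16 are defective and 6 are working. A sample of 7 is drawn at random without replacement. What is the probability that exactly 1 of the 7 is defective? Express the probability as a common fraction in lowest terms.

There are C(22,7) = 170544 ways to choose 7 from 22.
Selections with exactly 1 defective: choose 1 of the 16 defective and 6 of the 6 working, C(16,1)·C(6,6) = 16·1 = 16.
Probability = 16/170544 = 1/10659.

1/10659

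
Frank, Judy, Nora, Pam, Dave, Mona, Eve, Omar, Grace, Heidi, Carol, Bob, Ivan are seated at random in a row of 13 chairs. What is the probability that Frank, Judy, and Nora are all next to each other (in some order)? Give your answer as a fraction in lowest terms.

There are 13! = 6227020800 arrangements.
Treat the three as one block: 11! placements × 3! orders within the block = 39916800·6 = 239500800.
Probability = 239500800/6227020800 = 1/26.

1/26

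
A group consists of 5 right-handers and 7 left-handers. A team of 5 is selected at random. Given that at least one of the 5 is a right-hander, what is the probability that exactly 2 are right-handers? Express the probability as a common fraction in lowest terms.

350/771

Work in counts. Selections with at least one right-hander: C(12,5) − C(7,5) = 792 − 21 = 771.
Of those, selections where exactly 2 are right-handers: C(5,2)·C(7,3) = 10·35 = 350.
Conditional probability = 350/771.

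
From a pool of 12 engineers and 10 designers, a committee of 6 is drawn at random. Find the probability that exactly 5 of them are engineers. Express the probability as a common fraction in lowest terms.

240/2261

Total number of selections: C(22,6) = 74613.
Selections with exactly 5 engineers: choose 5 of the 12 engineers and 1 of the 10 designers, C(12,5)·C(10,1) = 792·10 = 7920.
Probability = 7920/74613 = 240/2261.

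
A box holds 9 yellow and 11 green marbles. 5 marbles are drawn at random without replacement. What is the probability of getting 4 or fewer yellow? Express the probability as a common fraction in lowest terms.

2563/2584

There are C(20,5) = 15504 ways to choose the 5.
Favorable selections (4 or fewer yellow): C(9,0)·C(11,5) + C(9,1)·C(11,4) + C(9,2)·C(11,3) + C(9,3)·C(11,2) + C(9,4)·C(11,1) = 462 + 2970 + 5940 + 4620 + 1386 = 15378.
Probability = 15378/15504 = 2563/2584.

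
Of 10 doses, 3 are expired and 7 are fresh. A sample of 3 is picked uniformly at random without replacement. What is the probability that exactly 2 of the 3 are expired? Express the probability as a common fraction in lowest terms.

Total number of selections: C(10,3) = 120.
Selections with exactly 2 expired: choose 2 of the 3 expired and 1 of the 7 fresh, C(3,2)·C(7,1) = 3·7 = 21.
Probability = 21/120 = 7/40.

7/40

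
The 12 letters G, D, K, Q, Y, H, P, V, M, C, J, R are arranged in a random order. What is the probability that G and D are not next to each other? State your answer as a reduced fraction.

There are 12! = 479001600 arrangements.
Arrangements with G and D adjacent: 2·11! = 79833600.
So not adjacent: 479001600 − 79833600 = 399168000, probability 399168000/479001600 = 5/6.

5/6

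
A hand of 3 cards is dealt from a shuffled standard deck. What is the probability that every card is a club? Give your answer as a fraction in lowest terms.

11/850

There are C(52,3) = 22100 possible 3-card hands.
Hands that are all clubs: C(13,3) = 286.
Probability = 286/22100 = 11/850.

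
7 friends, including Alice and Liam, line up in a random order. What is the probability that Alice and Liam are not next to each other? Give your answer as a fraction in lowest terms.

5/7

There are 7! = 5040 arrangements.
Arrangements with Alice and Liam adjacent: 2·6! = 1440.
So not adjacent: 5040 − 1440 = 3600, probability 3600/5040 = 5/7.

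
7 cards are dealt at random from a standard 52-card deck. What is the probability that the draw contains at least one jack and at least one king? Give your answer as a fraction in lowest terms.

There are C(52,7) = 133784560 possible draws.
By inclusion-exclusion on the complements, draws missing all jacks or all kings: C(48,7) + C(48,7) − C(44,7) = 73629072 + 73629072 − 38320568 = 108937576.
So draws with at least one of each: 133784560 − 108937576 = 24846984, probability 24846984/133784560 = 3105873/16723070.

3105873/16723070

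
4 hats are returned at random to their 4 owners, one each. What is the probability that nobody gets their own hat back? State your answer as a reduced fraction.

3/8

There are 4! = 24 assignments.
By inclusion-exclusion, assignments with no fixed points: C(4,0)·4! − C(4,1)·3! + C(4,2)·2! − C(4,3)·1! + C(4,4)·0! = 9.
Probability = 9/24 = 3/8.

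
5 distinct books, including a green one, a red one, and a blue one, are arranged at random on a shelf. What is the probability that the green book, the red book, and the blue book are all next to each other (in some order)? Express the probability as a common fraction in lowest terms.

There are 5! = 120 arrangements.
Treat the three as one block: 3! placements × 3! orders within the block = 6·6 = 36.
Probability = 36/120 = 3/10.

3/10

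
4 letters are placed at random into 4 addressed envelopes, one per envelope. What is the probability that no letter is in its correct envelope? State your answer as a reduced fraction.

3/8

There are 4! = 24 assignments.
By inclusion-exclusion, assignments with no fixed points: C(4,0)·4! − C(4,1)·3! + C(4,2)·2! − C(4,3)·1! + C(4,4)·0! = 9.
Probability = 9/24 = 3/8.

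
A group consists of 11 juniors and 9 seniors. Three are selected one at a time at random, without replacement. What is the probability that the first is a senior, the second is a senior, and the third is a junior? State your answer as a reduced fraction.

11/95

Multiply the conditional probabilities at each draw: 9/20 · 8/19 · 11/18 = 792/6840 = 11/95.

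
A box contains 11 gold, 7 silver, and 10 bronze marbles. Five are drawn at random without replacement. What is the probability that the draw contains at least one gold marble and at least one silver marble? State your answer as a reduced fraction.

2057/2808

There are C(28,5) = 98280 possible draws.
By inclusion-exclusion on the complements, draws missing all gold or all silver: C(17,5) + C(21,5) − C(10,5) = 6188 + 20349 − 252 = 26285.
So draws with at least one of each: 98280 − 26285 = 71995, probability 71995/98280 = 2057/2808.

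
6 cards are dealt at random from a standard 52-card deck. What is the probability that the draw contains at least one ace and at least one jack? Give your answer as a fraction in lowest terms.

718637/5089630

There are C(52,6) = 20358520 possible draws.
By inclusion-exclusion on the complements, draws missing all aces or all jacks: C(48,6) + C(48,6) − C(44,6) = 12271512 + 12271512 − 7059052 = 17483972.
So draws with at least one of each: 20358520 − 17483972 = 2874548, probability 2874548/20358520 = 718637/5089630.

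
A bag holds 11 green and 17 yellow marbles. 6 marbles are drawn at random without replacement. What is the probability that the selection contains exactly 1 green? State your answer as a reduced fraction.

The sample space is all 6-subsets of the 28: C(28,6) = 376740.
Selections with exactly 1 green: choose 1 of the 11 green and 5 of the 17 yellow, C(11,1)·C(17,5) = 11·6188 = 68068.
Probability = 68068/376740 = 187/1035.

187/1035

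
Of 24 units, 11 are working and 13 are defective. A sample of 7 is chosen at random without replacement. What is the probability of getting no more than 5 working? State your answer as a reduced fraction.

Total selections: C(24,7) = 346104.
Favorable selections (no more than 5 working): C(11,0)·C(13,7) + C(11,1)·C(13,6) + C(11,2)·C(13,5) + C(11,3)·C(13,4) + C(11,4)·C(13,3) + C(11,5)·C(13,2) = 1716 + 18876 + 70785 + 117975 + 94380 + 36036 = 339768.
Probability = 339768/346104 = 429/437.

429/437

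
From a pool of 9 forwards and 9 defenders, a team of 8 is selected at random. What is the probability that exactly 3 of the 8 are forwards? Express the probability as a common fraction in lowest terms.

There are C(18,8) = 43758 ways to choose 8 from 18.
Selections with exactly 3 forwards: choose 3 of the 9 forwards and 5 of the 9 defenders, C(9,3)·C(9,5) = 84·126 = 10584.
Probability = 10584/43758 = 588/2431.

588/2431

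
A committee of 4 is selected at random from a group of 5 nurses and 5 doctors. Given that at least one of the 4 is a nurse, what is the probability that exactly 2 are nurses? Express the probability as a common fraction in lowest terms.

Work in counts. Selections with at least one nurse: C(10,4) − C(5,4) = 210 − 5 = 205.
Of those, selections where exactly 2 are nurses: C(5,2)·C(5,2) = 10·10 = 100.
Conditional probability = 100/205 = 20/41.

20/41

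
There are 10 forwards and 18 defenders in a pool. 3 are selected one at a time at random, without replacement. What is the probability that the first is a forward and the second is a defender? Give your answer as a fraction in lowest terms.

5/21

Multiply the conditional probabilities at each draw: 10/28 · 18/27 = 180/756 = 5/21.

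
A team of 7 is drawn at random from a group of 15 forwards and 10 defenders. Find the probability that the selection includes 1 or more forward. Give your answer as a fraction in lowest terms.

Total selections: C(25,7) = 480700.
The complement is all 7 are defenders: C(10,7) = 120.
Probability = 1 − 120/480700 = 480580/480700 = 24029/24035.

24029/24035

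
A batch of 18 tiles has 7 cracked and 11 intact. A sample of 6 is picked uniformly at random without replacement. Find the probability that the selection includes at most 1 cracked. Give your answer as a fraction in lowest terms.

Total selections: C(18,6) = 18564.
Favorable selections (at most 1 cracked): C(7,0)·C(11,6) + C(7,1)·C(11,5) = 462 + 3234 = 3696.
Probability = 3696/18564 = 44/221.

44/221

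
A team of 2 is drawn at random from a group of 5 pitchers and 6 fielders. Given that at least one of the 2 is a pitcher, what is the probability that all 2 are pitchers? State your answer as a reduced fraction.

1/4

Work in counts. Selections with at least one pitcher: C(11,2) − C(6,2) = 55 − 15 = 40.
Of those, selections where all 2 are pitchers: C(5,2) = 10.
Conditional probability = 10/40 = 1/4.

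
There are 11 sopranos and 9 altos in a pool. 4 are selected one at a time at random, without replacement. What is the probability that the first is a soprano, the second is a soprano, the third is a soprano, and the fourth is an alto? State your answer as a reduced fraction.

99/1292

Multiply the conditional probabilities at each draw: 11/20 · 10/19 · 9/18 · 9/17 = 8910/116280 = 99/1292.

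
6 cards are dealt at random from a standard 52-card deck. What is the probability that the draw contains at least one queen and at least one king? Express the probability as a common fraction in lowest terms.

718637/5089630

There are C(52,6) = 20358520 possible draws.
By inclusion-exclusion on the complements, draws missing all queens or all kings: C(48,6) + C(48,6) − C(44,6) = 12271512 + 12271512 − 7059052 = 17483972.
So draws with at least one of each: 20358520 − 17483972 = 2874548, probability 2874548/20358520 = 718637/5089630.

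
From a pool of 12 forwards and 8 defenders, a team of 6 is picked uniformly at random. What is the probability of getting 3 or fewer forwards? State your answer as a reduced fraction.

Total selections: C(20,6) = 38760.
Favorable selections (3 or fewer forwards): C(12,0)·C(8,6) + C(12,1)·C(8,5) + C(12,2)·C(8,4) + C(12,3)·C(8,3) = 28 + 672 + 4620 + 12320 = 17640.
Probability = 17640/38760 = 147/323.

147/323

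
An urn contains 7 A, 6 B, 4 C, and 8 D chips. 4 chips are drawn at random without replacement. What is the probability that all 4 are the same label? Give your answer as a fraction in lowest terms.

There are C(25,4) = 12650 ways to draw 4 chips.
All same label: C(7,4) + C(6,4) + C(4,4) + C(8,4) = 35 + 15 + 1 + 70 = 121.
Probability = 121/12650 = 11/1150.

11/1150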